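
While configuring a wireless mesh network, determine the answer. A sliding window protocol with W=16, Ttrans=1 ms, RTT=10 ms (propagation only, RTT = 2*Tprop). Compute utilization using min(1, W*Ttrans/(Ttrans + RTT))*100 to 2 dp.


Given: W = 16, Ttrans = 1 ms, RTT = 10 ms (= 2 * Tprop, Tprop = 5 ms)
Cycle time = Ttrans + RTT = 1 + 10 = 11 ms (first packet sent until its ACK returns)
W * Ttrans = 16 * 1 = 16 ms of sending per cycle
W * Ttrans / (Ttrans + RTT) = 16 / 11 = 1.454545
U = min(1, 1.454545) = 1.000000
U% = 100.00%

100.00


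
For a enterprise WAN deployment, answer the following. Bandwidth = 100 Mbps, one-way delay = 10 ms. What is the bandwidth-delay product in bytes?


Given: bandwidth = 100 Mbps, delay = 10 ms
BDP in bits = 100 * 10^6 * 10 / 1000
BDP in bits = 1000000
BDP in bytes = 1000000 / 8 = 125000

125000


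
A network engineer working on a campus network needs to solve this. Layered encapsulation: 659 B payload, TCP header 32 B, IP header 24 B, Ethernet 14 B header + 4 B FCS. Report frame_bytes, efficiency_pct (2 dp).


TCP segment = 659 + 32 = 691 B
IP packet = 691 + 24 = 715 B
Ethernet frame = 715 + 14 + 4 = 733 B
Efficiency = app / frame = 659 / 733 = 0.899045 = 89.9045% -> 89.90% (2 dp)

733, 89.90


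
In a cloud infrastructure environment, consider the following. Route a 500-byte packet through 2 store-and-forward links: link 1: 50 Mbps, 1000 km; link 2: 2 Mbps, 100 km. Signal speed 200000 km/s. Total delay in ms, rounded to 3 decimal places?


Packet = 500 bytes = 4000 bits. Store-and-forward: sum (t_trans + t_prop) per link.
Link 1: t_trans = 4000/(50*10^6) s = 0.0800 ms; t_prop = 1000/200000 s = 5.0000 ms; subtotal = 5.0800 ms
Link 2: t_trans = 4000/(2*10^6) s = 2.0000 ms; t_prop = 100/200000 s = 0.5000 ms; subtotal = 2.5000 ms
End-to-end = 5.0800 + 2.5000 = 7.5800 ms -> 7.580 ms (3 dp)

7.580


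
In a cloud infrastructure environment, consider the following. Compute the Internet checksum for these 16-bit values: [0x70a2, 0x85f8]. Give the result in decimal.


Given words: [0x70a2, 0x85f8]
Step 1: Sum all words
Raw sum = 28834 + 34296 = 63130
One's complement = ~63130 & 0xFFFF = 2405

2405


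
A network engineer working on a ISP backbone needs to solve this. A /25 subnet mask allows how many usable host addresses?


Given: subnet mask /25
Host bits = 32 - 25 = 7
Total addresses = 2^7 = 128
Usable hosts = 128 - 2 (network + broadcast) = 126

126


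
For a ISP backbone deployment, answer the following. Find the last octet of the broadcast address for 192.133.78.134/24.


Given: IP = 192.133.78.134, prefix = /24
Host bits = 32 - 24 = 8
Network last octet = 134 AND mask = 0
Host part size = 2^8 - 1 = 255
Broadcast last octet = 0 OR 255 = 255

255


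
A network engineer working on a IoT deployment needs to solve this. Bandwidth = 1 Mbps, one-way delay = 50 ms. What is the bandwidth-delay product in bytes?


Given: bandwidth = 1 Mbps, delay = 50 ms
BDP in bits = 1 * 10^6 * 50 / 1000
BDP in bits = 50000
BDP in bytes = 50000 / 8 = 6250

6250


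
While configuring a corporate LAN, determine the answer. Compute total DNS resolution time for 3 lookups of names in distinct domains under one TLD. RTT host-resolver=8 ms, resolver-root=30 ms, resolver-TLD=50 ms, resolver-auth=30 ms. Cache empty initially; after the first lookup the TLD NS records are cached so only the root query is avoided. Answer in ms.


Lookup 1 (cold cache): local + root + TLD + auth = 8 + 30 + 50 + 30 = 118 ms
Lookups 2..3 (TLD NS cached -> skip root; new domain -> still ask TLD and auth): local + TLD + auth = 8 + 50 + 30 = 88 ms each
Remaining 2 lookups: 2 * 88 = 176 ms
Total = 118 + 176 = 294 ms

294


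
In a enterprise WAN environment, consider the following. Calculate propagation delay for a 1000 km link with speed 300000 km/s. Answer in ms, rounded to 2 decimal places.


Given: distance = 1000 km, speed = 300000 km/s
Delay = distance / speed = 1000 / 300000 seconds
Delay in ms = 1000 * 1000 / 300000
Delay = 3.3333 ms
Rounded to 2 dp = 3.33 ms

3.33


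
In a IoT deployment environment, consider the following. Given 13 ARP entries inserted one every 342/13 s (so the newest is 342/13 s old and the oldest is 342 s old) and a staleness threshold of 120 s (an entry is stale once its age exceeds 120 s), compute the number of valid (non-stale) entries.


Ages are k * 342/13 s for k = 1..13 (spacing = 26.3077 s).
Entry k is valid iff k * 342/13 <= 120 iff k <= 13 * 120 / 342 = 4.5614
n_valid = floor(4.5614) = 4
(n_stale = 13 - 4 = 9)

4


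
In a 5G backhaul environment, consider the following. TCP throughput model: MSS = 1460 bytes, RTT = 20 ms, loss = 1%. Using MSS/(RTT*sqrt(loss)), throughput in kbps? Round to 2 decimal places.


Given: MSS = 1460 bytes, RTT = 20 ms, loss = 1%
RTT in seconds = 20 / 1000 = 0.02
Loss rate = 1% = 0.01
sqrt(loss) = sqrt(0.01) = 0.1
Throughput (bytes/s) = 1460 / (0.02 * 0.1) = 730000.0000
Throughput (kbps) = 730000.0000 * 8 / 1000 = 5840.000000 -> 5840.00 kbps (2 dp)

5840.00


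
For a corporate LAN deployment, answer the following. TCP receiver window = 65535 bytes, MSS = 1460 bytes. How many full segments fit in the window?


Given: RWND = 65535 bytes, MSS = 1460 bytes
Full segments = floor(RWND / MSS)
Full segments = floor(65535 / 1460)
Full segments = floor(44.887) = 44

44


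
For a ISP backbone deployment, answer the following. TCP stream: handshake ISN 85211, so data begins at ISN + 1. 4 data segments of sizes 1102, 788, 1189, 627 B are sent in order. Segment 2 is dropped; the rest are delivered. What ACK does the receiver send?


SYN uses sequence number 85211; first data byte = ISN + 1 = 85212.
Segment 1: SEQ = 85212, len = 1102 B, covers [85212, 86313]
Segment 2: SEQ = 86314, len = 788 B, covers [86314, 87101] [LOST]
Segment 3: SEQ = 87102, len = 1189 B, covers [87102, 88290]
Segment 4: SEQ = 88291, len = 627 B, covers [88291, 88917]
In-order data received: bytes [85212, 86313] (segments 1..1).
Segment 2 missing -> gap begins at byte 86314; later segments buffered out of order.
Cumulative ACK = next expected in-order byte = 85212 + 1102 = 86314

86314


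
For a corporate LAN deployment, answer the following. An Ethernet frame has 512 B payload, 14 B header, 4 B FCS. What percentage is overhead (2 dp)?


Given: payload = 512 B, header = 14 B, trailer = 4 B
Overhead bytes = header + trailer = 14 + 4 = 18
Total frame = payload + overhead = 512 + 18 = 530
Overhead % = 18 / 530 * 100 = 3.3962% -> 3.40% (2 dp)

3.40


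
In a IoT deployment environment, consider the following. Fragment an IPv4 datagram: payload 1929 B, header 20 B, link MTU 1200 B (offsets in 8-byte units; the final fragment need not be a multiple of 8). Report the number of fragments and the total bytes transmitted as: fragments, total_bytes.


Max data per non-final fragment = floor((MTU - header)/8)*8 = floor((1200 - 20)/8)*8 = floor(1180/8)*8 = 1176 B
Final fragment needs no 8-byte alignment: it can carry up to MTU - header = 1180 B
Non-final fragments needed = ceil((payload - 1180) / 1176) = ceil(749/1176) = ceil(0.6369) = 1
Number of fragments = 1 + 1 = 2
Fragment sizes (data): 1 * 1176 B + 753 B (last, 753 <= 1180 OK)
Total bytes sent = payload + n_frags * header = 1929 + 2*20 = 1929 + 40 = 1969 B

2, 1969


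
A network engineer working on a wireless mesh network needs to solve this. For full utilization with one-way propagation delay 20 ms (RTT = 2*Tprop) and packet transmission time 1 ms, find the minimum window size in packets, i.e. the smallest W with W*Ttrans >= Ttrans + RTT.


Given: Ttrans = 1 ms, RTT = 40 ms (= 2 * Tprop, Tprop = 20 ms)
Time until first ACK returns = Ttrans + RTT = 1 + 40 = 41 ms
Need W * Ttrans >= Ttrans + RTT  ->  W >= (Ttrans + RTT) / Ttrans
(Ttrans + RTT) / Ttrans = 41 / 1 = 41
W_min = ceil(41) = 41

41


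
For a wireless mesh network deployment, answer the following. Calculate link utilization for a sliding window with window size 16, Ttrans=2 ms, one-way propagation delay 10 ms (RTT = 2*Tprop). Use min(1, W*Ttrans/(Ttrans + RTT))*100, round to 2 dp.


Given: W = 16, Ttrans = 2 ms, RTT = 20 ms (= 2 * Tprop, Tprop = 10 ms)
Cycle time = Ttrans + RTT = 2 + 20 = 22 ms (first packet sent until its ACK returns)
W * Ttrans = 16 * 2 = 32 ms of sending per cycle
W * Ttrans / (Ttrans + RTT) = 32 / 22 = 1.454545
U = min(1, 1.454545) = 1.000000
U% = 100.00%

100.00


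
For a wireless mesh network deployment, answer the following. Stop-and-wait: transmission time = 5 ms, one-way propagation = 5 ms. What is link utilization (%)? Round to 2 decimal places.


Given: Ttrans = 5 ms, Tprop = 5 ms
RTT = 2 * Tprop = 2 * 5 = 10 ms
U = Ttrans / (Ttrans + RTT)
U = 5 / (5 + 10)
U = 5 / 15 = 0.333333
U% = 33.33%

33.33


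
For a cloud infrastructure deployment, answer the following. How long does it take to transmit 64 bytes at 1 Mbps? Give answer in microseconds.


Given: packet = 64 bytes, bandwidth = 1 Mbps
Packet in bits = 64 * 8 = 512 bits
Bandwidth = 1 * 10^6 = 1000000 bps
Time = 512 / 1000000 seconds
Time in us = 512 * 10^6 / 1000000 = 512

512


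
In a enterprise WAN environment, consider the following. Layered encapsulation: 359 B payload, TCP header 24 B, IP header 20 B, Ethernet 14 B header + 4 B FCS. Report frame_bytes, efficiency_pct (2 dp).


TCP segment = 359 + 24 = 383 B
IP packet = 383 + 20 = 403 B
Ethernet frame = 403 + 14 + 4 = 421 B
Efficiency = app / frame = 359 / 421 = 0.852732 = 85.2732% -> 85.27% (2 dp)

421, 85.27


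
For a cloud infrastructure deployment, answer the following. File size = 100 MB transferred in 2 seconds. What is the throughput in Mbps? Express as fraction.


Given: file = 100 MB, time = 2 s
File in Mb = 100 * 8 = 800 Mb
Throughput = 800 / 2 Mbps
Throughput = 400 Mbps

400


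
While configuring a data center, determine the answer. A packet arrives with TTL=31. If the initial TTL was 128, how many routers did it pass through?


Given: initial TTL = 128, received TTL = 31
Hops = initial TTL - received TTL
Hops = 128 - 31 = 97

97


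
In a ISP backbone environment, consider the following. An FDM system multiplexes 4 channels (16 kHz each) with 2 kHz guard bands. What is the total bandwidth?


Given: 4 channels, 16 kHz each, guard = 2 kHz
Channel bandwidth = 4 * 16 = 64 kHz
Guard bands = 3 gaps * 2 kHz = 6 kHz
Total = 64 + 6 = 70 kHz

70


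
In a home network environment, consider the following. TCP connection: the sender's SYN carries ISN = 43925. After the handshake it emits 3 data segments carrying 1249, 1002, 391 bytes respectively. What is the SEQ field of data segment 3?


The SYN occupies sequence number ISN = 43925, so the first data byte is ISN + 1 = 43926.
SEQ of data segment i = (ISN + 1) + sum of payload sizes of segments 1..i-1.
Segment 1: SEQ = 43926, payload = 1249 bytes
Segment 2: SEQ = 45175, payload = 1002 bytes
Segment 3: SEQ = 46177, payload = 391 bytes
SEQ of segment 3 = 43926 + 1249 + 1002 = 46177

46177


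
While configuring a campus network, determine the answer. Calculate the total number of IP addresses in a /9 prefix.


Given: CIDR prefix /9
Host bits = 32 - 9 = 23
Total addresses = 2^23 = 8388608

8388608


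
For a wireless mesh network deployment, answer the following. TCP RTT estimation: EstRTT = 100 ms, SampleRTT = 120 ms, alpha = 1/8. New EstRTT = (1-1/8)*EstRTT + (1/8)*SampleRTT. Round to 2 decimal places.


Given: EstRTT = 100 ms, SampleRTT = 120 ms, alpha = 1/8
New EstRTT = (1 - alpha) * EstRTT + alpha * SampleRTT
(7/8) * 100 = 87.5
(1/8) * 120 = 15
New EstRTT = 87.5 + 15 = 102.5 ms -> 102.50 ms (2 dp)

102.50


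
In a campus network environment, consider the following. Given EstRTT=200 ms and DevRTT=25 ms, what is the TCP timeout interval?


Given: EstRTT = 200 ms, DevRTT = 25 ms
Timeout = EstRTT + 4 * DevRTT
4 * DevRTT = 4 * 25 = 100
Timeout = 200 + 100 = 300 ms

300


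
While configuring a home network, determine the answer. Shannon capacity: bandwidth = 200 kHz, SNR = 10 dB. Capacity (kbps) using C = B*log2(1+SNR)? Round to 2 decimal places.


Given: B = 200 kHz, SNR = 10 dB
SNR linear = 10^(10/10) = 10
1 + SNR = 11
log2(11) = 3.4594316186
C = 200 * 1000 * 3.4594316186 = 691886.3237 bps
C = 691.886324 kbps -> 691.89 kbps (2 dp)

691.89


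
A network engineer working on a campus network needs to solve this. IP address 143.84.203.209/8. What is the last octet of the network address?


Given: IP = 143.84.203.209, prefix = /8
Subnet mask = 255.0.0.0
Last octet of IP: 209
Last octet of mask: 0
Network last octet = 209 AND 0 = 0

0


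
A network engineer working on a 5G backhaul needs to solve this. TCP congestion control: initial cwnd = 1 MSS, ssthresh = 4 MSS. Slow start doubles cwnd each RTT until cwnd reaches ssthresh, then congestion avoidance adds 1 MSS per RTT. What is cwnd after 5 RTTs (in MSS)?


RTT 0: cwnd = 1 MSS (initial)
RTT 1: cwnd = 2 MSS (slow start, doubled)
RTT 2: cwnd = 4 MSS (slow start, doubled)
RTT 3: cwnd = 5 MSS (congestion avoidance, +1)
RTT 4: cwnd = 6 MSS (congestion avoidance, +1)
RTT 5: cwnd = 7 MSS (congestion avoidance, +1)

7


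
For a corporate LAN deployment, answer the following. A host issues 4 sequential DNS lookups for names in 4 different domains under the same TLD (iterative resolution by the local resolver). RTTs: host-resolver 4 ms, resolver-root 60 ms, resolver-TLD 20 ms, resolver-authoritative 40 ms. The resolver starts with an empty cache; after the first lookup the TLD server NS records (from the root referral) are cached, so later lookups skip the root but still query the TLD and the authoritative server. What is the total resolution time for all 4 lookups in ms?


Lookup 1 (cold cache): local + root + TLD + auth = 4 + 60 + 20 + 40 = 124 ms
Lookups 2..4 (TLD NS cached -> skip root; new domain -> still ask TLD and auth): local + TLD + auth = 4 + 20 + 40 = 64 ms each
Remaining 3 lookups: 3 * 64 = 192 ms
Total = 124 + 192 = 316 ms

316


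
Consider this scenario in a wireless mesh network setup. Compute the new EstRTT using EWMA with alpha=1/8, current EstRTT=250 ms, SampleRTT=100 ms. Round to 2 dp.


Given: EstRTT = 250 ms, SampleRTT = 100 ms, alpha = 1/8
New EstRTT = (1 - alpha) * EstRTT + alpha * SampleRTT
(7/8) * 250 = 218.75
(1/8) * 100 = 12.5
New EstRTT = 218.75 + 12.5 = 231.25 ms -> 231.25 ms (2 dp)

231.25


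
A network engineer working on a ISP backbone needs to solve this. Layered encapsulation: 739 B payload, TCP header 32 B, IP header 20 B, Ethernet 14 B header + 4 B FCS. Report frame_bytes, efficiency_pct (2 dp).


TCP segment = 739 + 32 = 771 B
IP packet = 771 + 20 = 791 B
Ethernet frame = 791 + 14 + 4 = 809 B
Efficiency = app / frame = 739 / 809 = 0.913473 = 91.3473% -> 91.35% (2 dp)

809, 91.35


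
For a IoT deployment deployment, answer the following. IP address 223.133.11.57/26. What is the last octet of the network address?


Given: IP = 223.133.11.57, prefix = /26
Subnet mask = 255.255.255.192
Last octet of IP: 57
Last octet of mask: 192
Network last octet = 57 AND 192 = 0

0


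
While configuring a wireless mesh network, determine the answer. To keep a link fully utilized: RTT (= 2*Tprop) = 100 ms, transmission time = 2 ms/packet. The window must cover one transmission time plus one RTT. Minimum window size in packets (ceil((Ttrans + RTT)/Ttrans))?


Given: Ttrans = 2 ms, RTT = 100 ms (= 2 * Tprop, Tprop = 50 ms)
Time until first ACK returns = Ttrans + RTT = 2 + 100 = 102 ms
Need W * Ttrans >= Ttrans + RTT  ->  W >= (Ttrans + RTT) / Ttrans
(Ttrans + RTT) / Ttrans = 102 / 2 = 51
W_min = ceil(51) = 51

51


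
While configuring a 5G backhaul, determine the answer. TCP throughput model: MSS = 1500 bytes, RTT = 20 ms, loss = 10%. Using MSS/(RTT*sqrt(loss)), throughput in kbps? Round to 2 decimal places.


Given: MSS = 1500 bytes, RTT = 20 ms, loss = 10%
RTT in seconds = 20 / 1000 = 0.02
Loss rate = 10% = 0.1
sqrt(loss) = sqrt(0.1) = 0.316227766017
Throughput (bytes/s) = 1500 / (0.02 * 0.316227766017) = 237170.8245
Throughput (kbps) = 237170.8245 * 8 / 1000 = 1897.366596 -> 1897.37 kbps (2 dp)

1897.37


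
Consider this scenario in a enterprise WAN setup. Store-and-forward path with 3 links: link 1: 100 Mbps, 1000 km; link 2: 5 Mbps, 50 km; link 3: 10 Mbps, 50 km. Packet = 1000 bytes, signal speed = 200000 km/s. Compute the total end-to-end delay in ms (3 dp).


Packet = 1000 bytes = 8000 bits. Store-and-forward: sum (t_trans + t_prop) per link.
Link 1: t_trans = 8000/(100*10^6) s = 0.0800 ms; t_prop = 1000/200000 s = 5.0000 ms; subtotal = 5.0800 ms
Link 2: t_trans = 8000/(5*10^6) s = 1.6000 ms; t_prop = 50/200000 s = 0.2500 ms; subtotal = 1.8500 ms
Link 3: t_trans = 8000/(10*10^6) s = 0.8000 ms; t_prop = 50/200000 s = 0.2500 ms; subtotal = 1.0500 ms
End-to-end = 5.0800 + 1.8500 + 1.0500 = 7.9800 ms -> 7.980 ms (3 dp)

7.980


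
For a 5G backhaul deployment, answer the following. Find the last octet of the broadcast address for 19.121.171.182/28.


Given: IP = 19.121.171.182, prefix = /28
Host bits = 32 - 28 = 4
Network last octet = 182 AND mask = 176
Host part size = 2^4 - 1 = 15
Broadcast last octet = 176 OR 15 = 191

191


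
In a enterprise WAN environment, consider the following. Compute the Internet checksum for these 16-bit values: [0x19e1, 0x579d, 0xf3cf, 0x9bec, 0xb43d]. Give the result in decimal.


Given words: [0x19e1, 0x579d, 0xf3cf, 0x9bec, 0xb43d]
Step 1: Sum all words
Raw sum = 6625 + 22429 + 62415 + 39916 + 46141 = 177526
Step 2: Fold carry: (46454 + 2) = 46456
One's complement = ~46456 & 0xFFFF = 19079

19079


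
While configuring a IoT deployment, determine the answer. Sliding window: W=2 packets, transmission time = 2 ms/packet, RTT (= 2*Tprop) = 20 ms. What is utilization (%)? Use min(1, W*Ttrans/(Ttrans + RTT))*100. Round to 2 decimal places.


Given: W = 2, Ttrans = 2 ms, RTT = 20 ms (= 2 * Tprop, Tprop = 10 ms)
Cycle time = Ttrans + RTT = 2 + 20 = 22 ms (first packet sent until its ACK returns)
W * Ttrans = 2 * 2 = 4 ms of sending per cycle
W * Ttrans / (Ttrans + RTT) = 4 / 22 = 0.181818
U = min(1, 0.181818) = 0.181818
U% = 18.18%

18.18


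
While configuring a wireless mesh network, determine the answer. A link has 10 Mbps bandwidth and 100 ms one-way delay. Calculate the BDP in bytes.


Given: bandwidth = 10 Mbps, delay = 100 ms
BDP in bits = 10 * 10^6 * 100 / 1000
BDP in bits = 1000000
BDP in bytes = 1000000 / 8 = 125000

125000


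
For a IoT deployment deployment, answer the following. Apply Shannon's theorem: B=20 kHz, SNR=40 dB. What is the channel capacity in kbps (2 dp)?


Given: B = 20 kHz, SNR = 40 dB
SNR linear = 10^(40/10) = 10000
1 + SNR = 10001
log2(10001) = 13.2878566418
C = 20 * 1000 * 13.2878566418 = 265757.1328 bps
C = 265.757133 kbps -> 265.76 kbps (2 dp)

265.76


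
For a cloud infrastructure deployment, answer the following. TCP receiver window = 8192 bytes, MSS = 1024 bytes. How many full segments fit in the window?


Given: RWND = 8192 bytes, MSS = 1024 bytes
Full segments = floor(RWND / MSS)
Full segments = floor(8192 / 1024)
Full segments = floor(8.0) = 8

8


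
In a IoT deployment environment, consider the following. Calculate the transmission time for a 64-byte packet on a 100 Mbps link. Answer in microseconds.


Given: packet = 64 bytes, bandwidth = 100 Mbps
Packet in bits = 64 * 8 = 512 bits
Bandwidth = 100 * 10^6 = 100000000 bps
Time = 512 / 100000000 seconds
Time in us = 512 * 10^6 / 100000000 = 5.12

5.12


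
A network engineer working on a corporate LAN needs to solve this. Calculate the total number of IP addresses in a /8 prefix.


Given: CIDR prefix /8
Host bits = 32 - 8 = 24
Total addresses = 2^24 = 16777216

16777216


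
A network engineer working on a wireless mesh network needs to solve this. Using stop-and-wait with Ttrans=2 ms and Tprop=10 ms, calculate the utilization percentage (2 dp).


Given: Ttrans = 2 ms, Tprop = 10 ms
RTT = 2 * Tprop = 2 * 10 = 20 ms
U = Ttrans / (Ttrans + RTT)
U = 2 / (2 + 20)
U = 2 / 22 = 0.090909
U% = 9.09%

9.09


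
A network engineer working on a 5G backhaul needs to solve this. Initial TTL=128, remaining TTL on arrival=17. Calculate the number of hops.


Given: initial TTL = 128, received TTL = 17
Hops = initial TTL - received TTL
Hops = 128 - 17 = 111

111


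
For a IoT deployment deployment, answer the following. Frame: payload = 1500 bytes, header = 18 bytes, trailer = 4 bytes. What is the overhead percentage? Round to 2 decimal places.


Given: payload = 1500 B, header = 18 B, trailer = 4 B
Overhead bytes = header + trailer = 18 + 4 = 22
Total frame = payload + overhead = 1500 + 22 = 1522
Overhead % = 22 / 1522 * 100 = 1.4455% -> 1.45% (2 dp)

1.45


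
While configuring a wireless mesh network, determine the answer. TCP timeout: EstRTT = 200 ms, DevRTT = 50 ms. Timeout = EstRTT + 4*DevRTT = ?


Given: EstRTT = 200 ms, DevRTT = 50 ms
Timeout = EstRTT + 4 * DevRTT
4 * DevRTT = 4 * 50 = 200
Timeout = 200 + 200 = 400 ms

400


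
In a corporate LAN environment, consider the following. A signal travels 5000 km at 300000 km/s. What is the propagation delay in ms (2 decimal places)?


Given: distance = 5000 km, speed = 300000 km/s
Delay = distance / speed = 5000 / 300000 seconds
Delay in ms = 5000 * 1000 / 300000
Delay = 16.6667 ms
Rounded to 2 dp = 16.67 ms

16.67


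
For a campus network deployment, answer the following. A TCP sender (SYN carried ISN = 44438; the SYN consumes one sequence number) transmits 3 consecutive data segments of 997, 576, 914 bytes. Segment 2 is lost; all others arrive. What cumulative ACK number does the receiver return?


SYN uses sequence number 44438; first data byte = ISN + 1 = 44439.
Segment 1: SEQ = 44439, len = 997 B, covers [44439, 45435]
Segment 2: SEQ = 45436, len = 576 B, covers [45436, 46011] [LOST]
Segment 3: SEQ = 46012, len = 914 B, covers [46012, 46925]
In-order data received: bytes [44439, 45435] (segments 1..1).
Segment 2 missing -> gap begins at byte 45436; later segments buffered out of order.
Cumulative ACK = next expected in-order byte = 44439 + 997 = 45436

45436


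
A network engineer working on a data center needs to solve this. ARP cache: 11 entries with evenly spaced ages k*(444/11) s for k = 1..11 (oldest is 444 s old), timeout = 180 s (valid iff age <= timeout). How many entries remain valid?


Ages are k * 444/11 s for k = 1..11 (spacing = 40.3636 s).
Entry k is valid iff k * 444/11 <= 180 iff k <= 11 * 180 / 444 = 4.4595
n_valid = floor(4.4595) = 4
(n_stale = 11 - 4 = 7)

4


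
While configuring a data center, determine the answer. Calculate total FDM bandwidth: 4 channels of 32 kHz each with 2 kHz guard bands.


Given: 4 channels, 32 kHz each, guard = 2 kHz
Channel bandwidth = 4 * 32 = 128 kHz
Guard bands = 3 gaps * 2 kHz = 6 kHz
Total = 128 + 6 = 134 kHz

134


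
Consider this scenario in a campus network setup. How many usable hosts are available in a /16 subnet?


Given: subnet mask /16
Host bits = 32 - 16 = 16
Total addresses = 2^16 = 65536
Usable hosts = 65536 - 2 (network + broadcast) = 65534

65534


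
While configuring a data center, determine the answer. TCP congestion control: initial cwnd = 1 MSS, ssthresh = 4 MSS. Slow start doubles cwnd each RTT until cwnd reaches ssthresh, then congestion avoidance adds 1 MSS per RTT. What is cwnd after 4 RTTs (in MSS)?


RTT 0: cwnd = 1 MSS (initial)
RTT 1: cwnd = 2 MSS (slow start, doubled)
RTT 2: cwnd = 4 MSS (slow start, doubled)
RTT 3: cwnd = 5 MSS (congestion avoidance, +1)
RTT 4: cwnd = 6 MSS (congestion avoidance, +1)

6


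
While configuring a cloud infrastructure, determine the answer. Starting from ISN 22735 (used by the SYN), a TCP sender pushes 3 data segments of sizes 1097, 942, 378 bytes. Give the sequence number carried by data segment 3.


The SYN occupies sequence number ISN = 22735, so the first data byte is ISN + 1 = 22736.
SEQ of data segment i = (ISN + 1) + sum of payload sizes of segments 1..i-1.
Segment 1: SEQ = 22736, payload = 1097 bytes
Segment 2: SEQ = 23833, payload = 942 bytes
Segment 3: SEQ = 24775, payload = 378 bytes
SEQ of segment 3 = 22736 + 1097 + 942 = 24775

24775


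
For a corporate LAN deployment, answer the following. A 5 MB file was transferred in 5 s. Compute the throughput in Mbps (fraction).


Given: file = 5 MB, time = 5 s
File in Mb = 5 * 8 = 40 Mb
Throughput = 40 / 5 Mbps
Throughput = 8 Mbps

8


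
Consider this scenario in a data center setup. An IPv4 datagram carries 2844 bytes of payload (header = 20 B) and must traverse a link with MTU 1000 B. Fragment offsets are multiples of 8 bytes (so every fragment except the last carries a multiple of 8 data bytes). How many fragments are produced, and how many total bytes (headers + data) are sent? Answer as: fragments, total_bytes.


Max data per non-final fragment = floor((MTU - header)/8)*8 = floor((1000 - 20)/8)*8 = floor(980/8)*8 = 976 B
Final fragment needs no 8-byte alignment: it can carry up to MTU - header = 980 B
Non-final fragments needed = ceil((payload - 980) / 976) = ceil(1864/976) = ceil(1.9098) = 2
Number of fragments = 2 + 1 = 3
Fragment sizes (data): 2 * 976 B + 892 B (last, 892 <= 980 OK)
Total bytes sent = payload + n_frags * header = 2844 + 3*20 = 2844 + 60 = 2904 B

3, 2904


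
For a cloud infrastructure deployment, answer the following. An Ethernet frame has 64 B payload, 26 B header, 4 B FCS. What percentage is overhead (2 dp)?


Given: payload = 64 B, header = 26 B, trailer = 4 B
Overhead bytes = header + trailer = 26 + 4 = 30
Total frame = payload + overhead = 64 + 30 = 94
Overhead % = 30 / 94 * 100 = 31.9149% -> 31.91% (2 dp)

31.91


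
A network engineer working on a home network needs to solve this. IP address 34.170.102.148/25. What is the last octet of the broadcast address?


Given: IP = 34.170.102.148, prefix = /25
Host bits = 32 - 25 = 7
Network last octet = 148 AND mask = 128
Host part size = 2^7 - 1 = 127
Broadcast last octet = 128 OR 127 = 255

255


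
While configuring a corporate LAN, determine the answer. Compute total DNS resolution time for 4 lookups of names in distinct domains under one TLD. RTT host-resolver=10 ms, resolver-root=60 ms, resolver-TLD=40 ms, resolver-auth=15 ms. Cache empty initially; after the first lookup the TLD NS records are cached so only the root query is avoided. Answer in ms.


Lookup 1 (cold cache): local + root + TLD + auth = 10 + 60 + 40 + 15 = 125 ms
Lookups 2..4 (TLD NS cached -> skip root; new domain -> still ask TLD and auth): local + TLD + auth = 10 + 40 + 15 = 65 ms each
Remaining 3 lookups: 3 * 65 = 195 ms
Total = 125 + 195 = 320 ms

320


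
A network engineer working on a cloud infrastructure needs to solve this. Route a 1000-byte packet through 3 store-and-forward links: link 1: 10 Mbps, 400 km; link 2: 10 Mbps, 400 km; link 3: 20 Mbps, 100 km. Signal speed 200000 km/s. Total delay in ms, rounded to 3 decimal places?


Packet = 1000 bytes = 8000 bits. Store-and-forward: sum (t_trans + t_prop) per link.
Link 1: t_trans = 8000/(10*10^6) s = 0.8000 ms; t_prop = 400/200000 s = 2.0000 ms; subtotal = 2.8000 ms
Link 2: t_trans = 8000/(10*10^6) s = 0.8000 ms; t_prop = 400/200000 s = 2.0000 ms; subtotal = 2.8000 ms
Link 3: t_trans = 8000/(20*10^6) s = 0.4000 ms; t_prop = 100/200000 s = 0.5000 ms; subtotal = 0.9000 ms
End-to-end = 2.8000 + 2.8000 + 0.9000 = 6.5000 ms -> 6.500 ms (3 dp)

6.500


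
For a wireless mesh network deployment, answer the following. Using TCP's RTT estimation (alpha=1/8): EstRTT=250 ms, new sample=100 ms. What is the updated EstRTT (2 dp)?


Given: EstRTT = 250 ms, SampleRTT = 100 ms, alpha = 1/8
New EstRTT = (1 - alpha) * EstRTT + alpha * SampleRTT
(7/8) * 250 = 218.75
(1/8) * 100 = 12.5
New EstRTT = 218.75 + 12.5 = 231.25 ms -> 231.25 ms (2 dp)

231.25


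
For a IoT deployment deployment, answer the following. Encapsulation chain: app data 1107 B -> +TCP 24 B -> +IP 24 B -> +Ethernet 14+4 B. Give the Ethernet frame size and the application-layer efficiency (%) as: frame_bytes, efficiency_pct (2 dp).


TCP segment = 1107 + 24 = 1131 B
IP packet = 1131 + 24 = 1155 B
Ethernet frame = 1155 + 14 + 4 = 1173 B
Efficiency = app / frame = 1107 / 1173 = 0.943734 = 94.3734% -> 94.37% (2 dp)

1173, 94.37


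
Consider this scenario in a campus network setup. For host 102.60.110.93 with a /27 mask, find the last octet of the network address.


Given: IP = 102.60.110.93, prefix = /27
Subnet mask = 255.255.255.224
Last octet of IP: 93
Last octet of mask: 224
Network last octet = 93 AND 224 = 64

64


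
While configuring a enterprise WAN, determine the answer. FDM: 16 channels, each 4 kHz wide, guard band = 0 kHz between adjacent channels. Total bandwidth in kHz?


Given: 16 channels, 4 kHz each, guard = 0 kHz
Channel bandwidth = 16 * 4 = 64 kHz
Guard bands = 15 gaps * 0 kHz = 0 kHz
Total = 64 + 0 = 64 kHz

64


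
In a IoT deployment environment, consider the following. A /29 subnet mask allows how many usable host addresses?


Given: subnet mask /29
Host bits = 32 - 29 = 3
Total addresses = 2^3 = 8
Usable hosts = 8 - 2 (network + broadcast) = 6

6


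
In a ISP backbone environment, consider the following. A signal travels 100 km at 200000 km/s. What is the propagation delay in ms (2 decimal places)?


Given: distance = 100 km, speed = 200000 km/s
Delay = distance / speed = 100 / 200000 seconds
Delay in ms = 100 * 1000 / 200000
Delay = 0.5000 ms
Rounded to 2 dp = 0.50 ms

0.50


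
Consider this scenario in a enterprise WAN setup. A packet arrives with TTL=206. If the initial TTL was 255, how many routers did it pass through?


Given: initial TTL = 255, received TTL = 206
Hops = initial TTL - received TTL
Hops = 255 - 206 = 49

49


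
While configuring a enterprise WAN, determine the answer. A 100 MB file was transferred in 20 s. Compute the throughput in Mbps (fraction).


Given: file = 100 MB, time = 20 s
File in Mb = 100 * 8 = 800 Mb
Throughput = 800 / 20 Mbps
Throughput = 40 Mbps

40


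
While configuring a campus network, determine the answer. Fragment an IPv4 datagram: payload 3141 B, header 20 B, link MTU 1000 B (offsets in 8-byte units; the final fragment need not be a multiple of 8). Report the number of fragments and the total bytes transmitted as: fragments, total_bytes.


Max data per non-final fragment = floor((MTU - header)/8)*8 = floor((1000 - 20)/8)*8 = floor(980/8)*8 = 976 B
Final fragment needs no 8-byte alignment: it can carry up to MTU - header = 980 B
Non-final fragments needed = ceil((payload - 980) / 976) = ceil(2161/976) = ceil(2.2141) = 3
Number of fragments = 3 + 1 = 4
Fragment sizes (data): 3 * 976 B + 213 B (last, 213 <= 980 OK)
Total bytes sent = payload + n_frags * header = 3141 + 4*20 = 3141 + 80 = 3221 B

4, 3221


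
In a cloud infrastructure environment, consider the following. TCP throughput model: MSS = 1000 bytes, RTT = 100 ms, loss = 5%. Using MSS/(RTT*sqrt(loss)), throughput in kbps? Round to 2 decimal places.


Given: MSS = 1000 bytes, RTT = 100 ms, loss = 5%
RTT in seconds = 100 / 1000 = 0.1
Loss rate = 5% = 0.05
sqrt(loss) = sqrt(0.05) = 0.223606797750
Throughput (bytes/s) = 1000 / (0.1 * 0.223606797750) = 44721.3595
Throughput (kbps) = 44721.3595 * 8 / 1000 = 357.770876 -> 357.77 kbps (2 dp)

357.77


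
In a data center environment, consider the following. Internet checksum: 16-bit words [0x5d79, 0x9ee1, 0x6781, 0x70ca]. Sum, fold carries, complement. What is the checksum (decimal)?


Given words: [0x5d79, 0x9ee1, 0x6781, 0x70ca]
Step 1: Sum all words
Raw sum = 23929 + 40673 + 26497 + 28874 = 119973
Step 2: Fold carry: (54437 + 1) = 54438
One's complement = ~54438 & 0xFFFF = 11097

11097


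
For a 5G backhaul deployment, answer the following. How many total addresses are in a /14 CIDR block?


Given: CIDR prefix /14
Host bits = 32 - 14 = 18
Total addresses = 2^18 = 262144

262144


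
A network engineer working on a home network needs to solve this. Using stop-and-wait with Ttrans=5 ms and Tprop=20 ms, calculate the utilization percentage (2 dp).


Given: Ttrans = 5 ms, Tprop = 20 ms
RTT = 2 * Tprop = 2 * 20 = 40 ms
U = Ttrans / (Ttrans + RTT)
U = 5 / (5 + 40)
U = 5 / 45 = 0.111111
U% = 11.11%

11.11


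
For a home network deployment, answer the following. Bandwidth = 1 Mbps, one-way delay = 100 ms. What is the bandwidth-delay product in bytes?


Given: bandwidth = 1 Mbps, delay = 100 ms
BDP in bits = 1 * 10^6 * 100 / 1000
BDP in bits = 100000
BDP in bytes = 100000 / 8 = 12500

12500


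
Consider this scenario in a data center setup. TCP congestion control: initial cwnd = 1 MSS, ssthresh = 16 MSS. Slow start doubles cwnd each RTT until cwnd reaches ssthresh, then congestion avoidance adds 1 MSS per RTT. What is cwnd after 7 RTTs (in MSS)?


RTT 0: cwnd = 1 MSS (initial)
RTT 1: cwnd = 2 MSS (slow start, doubled)
RTT 2: cwnd = 4 MSS (slow start, doubled)
RTT 3: cwnd = 8 MSS (slow start, doubled)
RTT 4: cwnd = 16 MSS (slow start, doubled)
RTT 5: cwnd = 17 MSS (congestion avoidance, +1)
RTT 6: cwnd = 18 MSS (congestion avoidance, +1)
RTT 7: cwnd = 19 MSS (congestion avoidance, +1)

19


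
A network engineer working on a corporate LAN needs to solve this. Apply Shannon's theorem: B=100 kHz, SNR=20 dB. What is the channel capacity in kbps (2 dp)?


Given: B = 100 kHz, SNR = 20 dB
SNR linear = 10^(20/10) = 100
1 + SNR = 101
log2(101) = 6.6582114828
C = 100 * 1000 * 6.6582114828 = 665821.1483 bps
C = 665.821148 kbps -> 665.82 kbps (2 dp)

665.82


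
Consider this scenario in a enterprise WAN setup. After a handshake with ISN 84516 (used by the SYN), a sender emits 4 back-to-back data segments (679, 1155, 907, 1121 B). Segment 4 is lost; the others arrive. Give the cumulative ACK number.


SYN uses sequence number 84516; first data byte = ISN + 1 = 84517.
Segment 1: SEQ = 84517, len = 679 B, covers [84517, 85195]
Segment 2: SEQ = 85196, len = 1155 B, covers [85196, 86350]
Segment 3: SEQ = 86351, len = 907 B, covers [86351, 87257]
Segment 4: SEQ = 87258, len = 1121 B, covers [87258, 88378] [LOST]
In-order data received: bytes [84517, 87257] (segments 1..3).
Segment 4 missing -> gap begins at byte 87258.
Cumulative ACK = next expected in-order byte = 84517 + 679 + 1155 + 907 = 87258

87258


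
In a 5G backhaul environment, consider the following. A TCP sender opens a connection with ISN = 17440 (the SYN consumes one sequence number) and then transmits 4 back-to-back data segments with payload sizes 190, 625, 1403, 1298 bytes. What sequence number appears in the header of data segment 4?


The SYN occupies sequence number ISN = 17440, so the first data byte is ISN + 1 = 17441.
SEQ of data segment i = (ISN + 1) + sum of payload sizes of segments 1..i-1.
Segment 1: SEQ = 17441, payload = 190 bytes
Segment 2: SEQ = 17631, payload = 625 bytes
Segment 3: SEQ = 18256, payload = 1403 bytes
Segment 4: SEQ = 19659, payload = 1298 bytes
SEQ of segment 4 = 17441 + 190 + 625 + 1403 = 19659

19659


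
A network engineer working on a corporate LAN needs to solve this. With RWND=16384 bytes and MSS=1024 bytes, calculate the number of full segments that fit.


Given: RWND = 16384 bytes, MSS = 1024 bytes
Full segments = floor(RWND / MSS)
Full segments = floor(16384 / 1024)
Full segments = floor(16.0) = 16

16


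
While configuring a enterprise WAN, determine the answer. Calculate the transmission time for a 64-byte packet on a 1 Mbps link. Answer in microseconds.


Given: packet = 64 bytes, bandwidth = 1 Mbps
Packet in bits = 64 * 8 = 512 bits
Bandwidth = 1 * 10^6 = 1000000 bps
Time = 512 / 1000000 seconds
Time in us = 512 * 10^6 / 1000000 = 512

512


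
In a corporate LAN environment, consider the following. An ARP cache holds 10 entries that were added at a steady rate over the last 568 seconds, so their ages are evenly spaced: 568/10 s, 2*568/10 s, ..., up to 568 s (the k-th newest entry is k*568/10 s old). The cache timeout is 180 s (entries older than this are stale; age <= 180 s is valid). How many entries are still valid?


Ages are k * 568/10 s for k = 1..10 (spacing = 56.8000 s).
Entry k is valid iff k * 568/10 <= 180 iff k <= 10 * 180 / 568 = 3.1690
n_valid = floor(3.1690) = 3
(n_stale = 10 - 3 = 7)

3


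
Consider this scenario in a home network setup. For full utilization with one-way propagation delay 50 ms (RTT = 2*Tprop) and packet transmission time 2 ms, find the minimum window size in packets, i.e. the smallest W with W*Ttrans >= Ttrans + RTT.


Given: Ttrans = 2 ms, RTT = 100 ms (= 2 * Tprop, Tprop = 50 ms)
Time until first ACK returns = Ttrans + RTT = 2 + 100 = 102 ms
Need W * Ttrans >= Ttrans + RTT  ->  W >= (Ttrans + RTT) / Ttrans
(Ttrans + RTT) / Ttrans = 102 / 2 = 51
W_min = ceil(51) = 51

51


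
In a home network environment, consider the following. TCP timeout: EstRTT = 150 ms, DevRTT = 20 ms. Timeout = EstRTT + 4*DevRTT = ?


Given: EstRTT = 150 ms, DevRTT = 20 ms
Timeout = EstRTT + 4 * DevRTT
4 * DevRTT = 4 * 20 = 80
Timeout = 150 + 80 = 230 ms

230


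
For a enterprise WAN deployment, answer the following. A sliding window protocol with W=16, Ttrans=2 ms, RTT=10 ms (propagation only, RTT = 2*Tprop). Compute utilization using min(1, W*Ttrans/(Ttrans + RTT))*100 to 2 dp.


Given: W = 16, Ttrans = 2 ms, RTT = 10 ms (= 2 * Tprop, Tprop = 5 ms)
Cycle time = Ttrans + RTT = 2 + 10 = 12 ms (first packet sent until its ACK returns)
W * Ttrans = 16 * 2 = 32 ms of sending per cycle
W * Ttrans / (Ttrans + RTT) = 32 / 12 = 2.666667
U = min(1, 2.666667) = 1.000000
U% = 100.00%

100.00


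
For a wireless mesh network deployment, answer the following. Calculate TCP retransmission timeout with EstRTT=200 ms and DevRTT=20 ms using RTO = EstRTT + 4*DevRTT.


Given: EstRTT = 200 ms, DevRTT = 20 ms
Timeout = EstRTT + 4 * DevRTT
4 * DevRTT = 4 * 20 = 80
Timeout = 200 + 80 = 280 ms

280


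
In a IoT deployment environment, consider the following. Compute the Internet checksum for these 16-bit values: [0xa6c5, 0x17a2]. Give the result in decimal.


Given words: [0xa6c5, 0x17a2]
Step 1: Sum all words
Raw sum = 42693 + 6050 = 48743
One's complement = ~48743 & 0xFFFF = 16792

16792


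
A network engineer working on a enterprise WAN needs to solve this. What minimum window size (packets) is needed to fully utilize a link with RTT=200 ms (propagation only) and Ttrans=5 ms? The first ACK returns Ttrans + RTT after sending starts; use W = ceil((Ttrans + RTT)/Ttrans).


Given: Ttrans = 5 ms, RTT = 200 ms (= 2 * Tprop, Tprop = 100 ms)
Time until first ACK returns = Ttrans + RTT = 5 + 200 = 205 ms
Need W * Ttrans >= Ttrans + RTT  ->  W >= (Ttrans + RTT) / Ttrans
(Ttrans + RTT) / Ttrans = 205 / 5 = 41
W_min = ceil(41) = 41

41


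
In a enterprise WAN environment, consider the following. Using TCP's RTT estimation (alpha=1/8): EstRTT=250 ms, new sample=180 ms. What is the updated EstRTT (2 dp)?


Given: EstRTT = 250 ms, SampleRTT = 180 ms, alpha = 1/8
New EstRTT = (1 - alpha) * EstRTT + alpha * SampleRTT
(7/8) * 250 = 218.75
(1/8) * 180 = 22.5
New EstRTT = 218.75 + 22.5 = 241.25 ms -> 241.25 ms (2 dp)

241.25


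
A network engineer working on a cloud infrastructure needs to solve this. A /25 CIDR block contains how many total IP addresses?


Given: CIDR prefix /25
Host bits = 32 - 25 = 7
Total addresses = 2^7 = 128

128


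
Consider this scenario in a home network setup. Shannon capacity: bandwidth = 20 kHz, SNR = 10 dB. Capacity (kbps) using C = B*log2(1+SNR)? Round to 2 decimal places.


Given: B = 20 kHz, SNR = 10 dB
SNR linear = 10^(10/10) = 10
1 + SNR = 11
log2(11) = 3.4594316186
C = 20 * 1000 * 3.4594316186 = 69188.6324 bps
C = 69.188632 kbps -> 69.19 kbps (2 dp)

69.19


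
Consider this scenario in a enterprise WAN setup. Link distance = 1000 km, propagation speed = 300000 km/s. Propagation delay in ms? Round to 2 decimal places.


Given: distance = 1000 km, speed = 300000 km/s
Delay = distance / speed = 1000 / 300000 seconds
Delay in ms = 1000 * 1000 / 300000
Delay = 3.3333 ms
Rounded to 2 dp = 3.33 ms

3.33


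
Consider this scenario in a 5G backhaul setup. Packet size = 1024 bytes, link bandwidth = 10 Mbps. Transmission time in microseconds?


Given: packet = 1024 bytes, bandwidth = 10 Mbps
Packet in bits = 1024 * 8 = 8192 bits
Bandwidth = 10 * 10^6 = 10000000 bps
Time = 8192 / 10000000 seconds
Time in us = 8192 * 10^6 / 10000000 = 819.2

819.2
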